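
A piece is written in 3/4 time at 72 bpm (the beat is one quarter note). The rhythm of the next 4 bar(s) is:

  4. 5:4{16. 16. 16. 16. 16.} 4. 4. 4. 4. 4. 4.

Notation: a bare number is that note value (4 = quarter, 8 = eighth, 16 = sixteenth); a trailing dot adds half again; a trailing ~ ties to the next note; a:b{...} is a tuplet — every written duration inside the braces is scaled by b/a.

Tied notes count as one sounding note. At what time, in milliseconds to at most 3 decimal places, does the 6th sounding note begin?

1. 0.0ms @ 0 + 1250.0ms (3/2)
2. 1250.0ms @ 3/2 + 250.0ms (3/10)
3. 1500.0ms @ 9/5 + 250.0ms (3/10)
4. 1750.0ms @ 21/10 + 250.0ms (3/10)
5. 2000.0ms @ 12/5 + 250.0ms (3/10)
6. 2250.0ms @ 27/10 + 250.0ms (3/10)
7. 2500.0ms @ 3 + 1250.0ms (3/2)
8. 3750.0ms @ 9/2 + 1250.0ms (3/2)
9. 5000.0ms @ 6 + 1250.0ms (3/2)
10. 6250.0ms @ 15/2 + 1250.0ms (3/2)
11. 7500.0ms @ 9 + 1250.0ms (3/2)
12. 8750.0ms @ 21/2 + 1250.0ms (3/2)

note 6 onset = 27/10b = 2250.0ms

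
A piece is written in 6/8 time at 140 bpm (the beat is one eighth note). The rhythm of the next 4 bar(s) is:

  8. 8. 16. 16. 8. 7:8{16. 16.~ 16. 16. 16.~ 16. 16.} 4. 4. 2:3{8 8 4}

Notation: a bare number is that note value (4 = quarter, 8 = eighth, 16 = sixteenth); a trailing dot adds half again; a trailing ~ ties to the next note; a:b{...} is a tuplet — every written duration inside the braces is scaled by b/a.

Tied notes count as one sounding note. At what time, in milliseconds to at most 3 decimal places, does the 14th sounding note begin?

note 14 onset = 39/2b = 8357.143ms

1. 0.0ms @ 0 + 642.857ms (3/2)
2. 642.857ms @ 3/2 + 642.857ms (3/2)
3. 1285.714ms @ 3 + 321.429ms (3/4)
4. 1607.143ms @ 15/4 + 321.429ms (3/4)
5. 1928.571ms @ 9/2 + 642.857ms (3/2)
6. 2571.429ms @ 6 + 367.347ms (6/7)
7. 2938.776ms @ 48/7 + 734.694ms (12/7)
8. 3673.469ms @ 60/7 + 367.347ms (6/7)
9. 4040.816ms @ 66/7 + 734.694ms (12/7)
10. 4775.51ms @ 78/7 + 367.347ms (6/7)
11. 5142.857ms @ 12 + 1285.714ms (3)
12. 6428.571ms @ 15 + 1285.714ms (3)
13. 7714.286ms @ 18 + 642.857ms (3/2)
14. 8357.143ms @ 39/2 + 642.857ms (3/2)
15. 9000.0ms @ 21 + 1285.714ms (3)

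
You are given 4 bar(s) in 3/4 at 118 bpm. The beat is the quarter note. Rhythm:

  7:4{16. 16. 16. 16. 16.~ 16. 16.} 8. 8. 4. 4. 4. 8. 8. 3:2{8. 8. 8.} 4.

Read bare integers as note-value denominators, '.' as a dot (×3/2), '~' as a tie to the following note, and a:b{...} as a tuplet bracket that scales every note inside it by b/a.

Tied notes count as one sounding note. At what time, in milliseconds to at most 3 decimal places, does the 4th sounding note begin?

1. 0.0ms @ 0 + 108.959ms (3/14)
2. 108.959ms @ 3/14 + 108.959ms (3/14)
3. 217.918ms @ 3/7 + 108.959ms (3/14)
4. 326.877ms @ 9/14 + 108.959ms (3/14)
5. 435.835ms @ 6/7 + 217.918ms (3/7)
6. 653.753ms @ 9/7 + 108.959ms (3/14)
7. 762.712ms @ 3/2 + 381.356ms (3/4)
8. 1144.068ms @ 9/4 + 381.356ms (3/4)
9. 1525.424ms @ 3 + 762.712ms (3/2)
10. 2288.136ms @ 9/2 + 762.712ms (3/2)
11. 3050.847ms @ 6 + 762.712ms (3/2)
12. 3813.559ms @ 15/2 + 381.356ms (3/4)
13. 4194.915ms @ 33/4 + 381.356ms (3/4)
14. 4576.271ms @ 9 + 254.237ms (1/2)
15. 4830.508ms @ 19/2 + 254.237ms (1/2)
16. 5084.746ms @ 10 + 254.237ms (1/2)
17. 5338.983ms @ 21/2 + 762.712ms (3/2)

note 4 onset = 9/14b = 326.877ms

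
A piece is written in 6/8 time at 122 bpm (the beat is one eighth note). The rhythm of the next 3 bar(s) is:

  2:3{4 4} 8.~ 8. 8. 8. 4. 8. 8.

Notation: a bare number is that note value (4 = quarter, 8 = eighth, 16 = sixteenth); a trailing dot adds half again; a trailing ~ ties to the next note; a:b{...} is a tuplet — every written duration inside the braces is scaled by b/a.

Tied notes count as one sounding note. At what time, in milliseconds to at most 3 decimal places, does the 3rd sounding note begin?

1. 0.0ms @ 0 + 1475.41ms (3)
2. 1475.41ms @ 3 + 1475.41ms (3)
3. 2950.82ms @ 6 + 1475.41ms (3)
4. 4426.23ms @ 9 + 737.705ms (3/2)
5. 5163.934ms @ 21/2 + 737.705ms (3/2)
6. 5901.639ms @ 12 + 1475.41ms (3)
7. 7377.049ms @ 15 + 737.705ms (3/2)
8. 8114.754ms @ 33/2 + 737.705ms (3/2)

note 3 onset = 6b = 2950.82ms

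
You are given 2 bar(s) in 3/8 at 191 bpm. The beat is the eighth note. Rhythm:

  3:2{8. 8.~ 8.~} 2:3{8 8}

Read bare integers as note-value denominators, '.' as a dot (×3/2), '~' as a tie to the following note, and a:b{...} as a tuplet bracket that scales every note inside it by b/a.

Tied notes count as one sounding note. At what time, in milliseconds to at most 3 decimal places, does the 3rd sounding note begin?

1. 0.0ms @ 0 + 314.136ms (1)
2. 314.136ms @ 1 + 1099.476ms (7/2)
3. 1413.613ms @ 9/2 + 471.204ms (3/2)

note 3 onset = 9/2b = 1413.613ms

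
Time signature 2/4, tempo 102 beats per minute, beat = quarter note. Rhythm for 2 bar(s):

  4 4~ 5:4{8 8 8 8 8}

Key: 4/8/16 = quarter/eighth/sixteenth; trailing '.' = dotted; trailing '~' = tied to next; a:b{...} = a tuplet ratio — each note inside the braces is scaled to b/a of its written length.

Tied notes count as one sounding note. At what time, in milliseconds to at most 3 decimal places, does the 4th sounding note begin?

1. 0.0ms @ 0 + 588.235ms (1)
2. 588.235ms @ 1 + 823.529ms (7/5)
3. 1411.765ms @ 12/5 + 235.294ms (2/5)
4. 1647.059ms @ 14/5 + 235.294ms (2/5)
5. 1882.353ms @ 16/5 + 235.294ms (2/5)
6. 2117.647ms @ 18/5 + 235.294ms (2/5)

note 4 onset = 14/5b = 1647.059ms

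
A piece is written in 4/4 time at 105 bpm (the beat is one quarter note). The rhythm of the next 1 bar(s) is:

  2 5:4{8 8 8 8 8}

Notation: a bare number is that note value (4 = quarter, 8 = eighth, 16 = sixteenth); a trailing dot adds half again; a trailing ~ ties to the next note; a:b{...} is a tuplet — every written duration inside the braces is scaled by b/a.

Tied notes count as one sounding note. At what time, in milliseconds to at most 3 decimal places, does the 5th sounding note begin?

note 5 onset = 16/5b = 1828.571ms

1. 0.0ms @ 0 + 1142.857ms (2)
2. 1142.857ms @ 2 + 228.571ms (2/5)
3. 1371.429ms @ 12/5 + 228.571ms (2/5)
4. 1600.0ms @ 14/5 + 228.571ms (2/5)
5. 1828.571ms @ 16/5 + 228.571ms (2/5)
6. 2057.143ms @ 18/5 + 228.571ms (2/5)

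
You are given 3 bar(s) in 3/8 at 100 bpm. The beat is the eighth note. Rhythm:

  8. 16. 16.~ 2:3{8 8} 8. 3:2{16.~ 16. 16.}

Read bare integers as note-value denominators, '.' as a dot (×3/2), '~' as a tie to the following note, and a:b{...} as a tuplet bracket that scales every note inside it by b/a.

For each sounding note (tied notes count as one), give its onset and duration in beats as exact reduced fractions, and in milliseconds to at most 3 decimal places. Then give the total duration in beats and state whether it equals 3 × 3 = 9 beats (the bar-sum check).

1) 0.0ms=0b +900.0ms=3/2b
2) 900.0ms=3/2b +450.0ms=3/4b
3) 1350.0ms=9/4b +1350.0ms=9/4b
4) 2700.0ms=9/2b +900.0ms=3/2b
5) 3600.0ms=6b +900.0ms=3/2b
6) 4500.0ms=15/2b +600.0ms=1b
7) 5100.0ms=17/2b +300.0ms=1/2b
Σ=9b of 9 (100bpm 3/8) — PASS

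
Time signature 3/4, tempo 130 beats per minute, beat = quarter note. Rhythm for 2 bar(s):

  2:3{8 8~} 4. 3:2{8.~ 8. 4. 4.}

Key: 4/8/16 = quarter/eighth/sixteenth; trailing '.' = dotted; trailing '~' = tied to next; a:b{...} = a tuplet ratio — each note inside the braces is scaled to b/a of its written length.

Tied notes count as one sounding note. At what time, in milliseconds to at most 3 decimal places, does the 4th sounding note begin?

note 4 onset = 4b = 1846.154ms

1. 0.0ms @ 0 + 346.154ms (3/4)
2. 346.154ms @ 3/4 + 1038.462ms (9/4)
3. 1384.615ms @ 3 + 461.538ms (1)
4. 1846.154ms @ 4 + 461.538ms (1)
5. 2307.692ms @ 5 + 461.538ms (1)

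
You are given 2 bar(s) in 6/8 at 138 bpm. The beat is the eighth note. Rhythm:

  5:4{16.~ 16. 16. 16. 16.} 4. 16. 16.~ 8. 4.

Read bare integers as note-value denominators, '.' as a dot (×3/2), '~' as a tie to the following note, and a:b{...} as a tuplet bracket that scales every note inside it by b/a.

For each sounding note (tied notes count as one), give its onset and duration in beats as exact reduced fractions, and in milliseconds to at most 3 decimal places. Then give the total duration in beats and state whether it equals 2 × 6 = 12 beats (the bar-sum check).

1) 0.0ms=0b +521.739ms=6/5b
2) 521.739ms=6/5b +260.87ms=3/5b
3) 782.609ms=9/5b +260.87ms=3/5b
4) 1043.478ms=12/5b +260.87ms=3/5b
5) 1304.348ms=3b +1304.348ms=3b
6) 2608.696ms=6b +326.087ms=3/4b
7) 2934.783ms=27/4b +978.261ms=9/4b
8) 3913.043ms=9b +1304.348ms=3b
Σ=12b of 12 (138bpm 6/8) — PASS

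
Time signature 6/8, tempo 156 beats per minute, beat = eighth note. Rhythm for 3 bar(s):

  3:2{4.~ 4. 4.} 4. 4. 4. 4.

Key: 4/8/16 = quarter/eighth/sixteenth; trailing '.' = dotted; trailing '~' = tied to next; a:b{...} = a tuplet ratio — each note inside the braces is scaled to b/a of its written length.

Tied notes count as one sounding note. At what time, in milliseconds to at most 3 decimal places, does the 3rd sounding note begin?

note 3 onset = 6b = 2307.692ms

1. 0.0ms @ 0 + 1538.462ms (4)
2. 1538.462ms @ 4 + 769.231ms (2)
3. 2307.692ms @ 6 + 1153.846ms (3)
4. 3461.538ms @ 9 + 1153.846ms (3)
5. 4615.385ms @ 12 + 1153.846ms (3)
6. 5769.231ms @ 15 + 1153.846ms (3)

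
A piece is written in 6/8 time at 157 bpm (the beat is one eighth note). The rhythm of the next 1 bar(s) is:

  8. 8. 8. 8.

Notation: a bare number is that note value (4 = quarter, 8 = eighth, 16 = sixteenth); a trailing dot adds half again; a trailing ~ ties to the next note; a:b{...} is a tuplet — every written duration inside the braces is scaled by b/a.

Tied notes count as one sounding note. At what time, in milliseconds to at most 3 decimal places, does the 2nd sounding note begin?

1. 0.0ms @ 0 + 573.248ms (3/2)
2. 573.248ms @ 3/2 + 573.248ms (3/2)
3. 1146.497ms @ 3 + 573.248ms (3/2)
4. 1719.745ms @ 9/2 + 573.248ms (3/2)

note 2 onset = 3/2b = 573.248ms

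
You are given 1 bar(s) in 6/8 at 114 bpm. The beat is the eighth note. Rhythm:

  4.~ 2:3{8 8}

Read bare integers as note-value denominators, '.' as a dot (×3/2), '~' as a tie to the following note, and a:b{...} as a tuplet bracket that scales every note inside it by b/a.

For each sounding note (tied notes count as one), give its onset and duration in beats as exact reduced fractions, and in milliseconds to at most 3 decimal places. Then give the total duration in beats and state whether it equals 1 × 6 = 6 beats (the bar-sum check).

1) 0.0ms=0b +2368.421ms=9/2b
2) 2368.421ms=9/2b +789.474ms=3/2b
Σ=6b of 6 (114bpm 6/8) — PASS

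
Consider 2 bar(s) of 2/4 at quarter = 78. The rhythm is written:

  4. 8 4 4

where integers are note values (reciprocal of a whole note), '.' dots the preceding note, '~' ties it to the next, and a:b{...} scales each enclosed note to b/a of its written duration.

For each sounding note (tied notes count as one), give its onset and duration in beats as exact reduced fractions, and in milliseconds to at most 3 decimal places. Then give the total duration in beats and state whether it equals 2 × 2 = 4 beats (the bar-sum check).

1) 0.0ms=0b +1153.846ms=3/2b
2) 1153.846ms=3/2b +384.615ms=1/2b
3) 1538.462ms=2b +769.231ms=1b
4) 2307.692ms=3b +769.231ms=1b
Σ=4b of 4 (78bpm 2/4) — PASS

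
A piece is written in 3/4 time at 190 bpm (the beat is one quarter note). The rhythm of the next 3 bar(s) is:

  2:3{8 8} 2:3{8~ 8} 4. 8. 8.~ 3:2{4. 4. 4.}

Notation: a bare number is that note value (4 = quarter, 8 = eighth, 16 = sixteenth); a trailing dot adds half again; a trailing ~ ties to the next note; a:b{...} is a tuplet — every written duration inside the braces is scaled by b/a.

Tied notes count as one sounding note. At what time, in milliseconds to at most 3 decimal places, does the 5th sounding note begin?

note 5 onset = 9/2b = 1421.053ms

1. 0.0ms @ 0 + 236.842ms (3/4)
2. 236.842ms @ 3/4 + 236.842ms (3/4)
3. 473.684ms @ 3/2 + 473.684ms (3/2)
4. 947.368ms @ 3 + 473.684ms (3/2)
5. 1421.053ms @ 9/2 + 236.842ms (3/4)
6. 1657.895ms @ 21/4 + 552.632ms (7/4)
7. 2210.526ms @ 7 + 315.789ms (1)
8. 2526.316ms @ 8 + 315.789ms (1)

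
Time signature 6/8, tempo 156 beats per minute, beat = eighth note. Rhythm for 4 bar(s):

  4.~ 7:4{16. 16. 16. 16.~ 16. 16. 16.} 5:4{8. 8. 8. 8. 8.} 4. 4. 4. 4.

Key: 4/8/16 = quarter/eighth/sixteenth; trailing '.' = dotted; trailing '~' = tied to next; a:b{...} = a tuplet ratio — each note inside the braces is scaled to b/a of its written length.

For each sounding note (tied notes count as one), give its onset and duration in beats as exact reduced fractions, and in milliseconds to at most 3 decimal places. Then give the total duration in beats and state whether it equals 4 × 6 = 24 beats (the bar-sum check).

1) 0.0ms=0b +1318.681ms=24/7b
2) 1318.681ms=24/7b +164.835ms=3/7b
3) 1483.516ms=27/7b +164.835ms=3/7b
4) 1648.352ms=30/7b +329.67ms=6/7b
5) 1978.022ms=36/7b +164.835ms=3/7b
6) 2142.857ms=39/7b +164.835ms=3/7b
7) 2307.692ms=6b +461.538ms=6/5b
8) 2769.231ms=36/5b +461.538ms=6/5b
9) 3230.769ms=42/5b +461.538ms=6/5b
10) 3692.308ms=48/5b +461.538ms=6/5b
11) 4153.846ms=54/5b +461.538ms=6/5b
12) 4615.385ms=12b +1153.846ms=3b
13) 5769.231ms=15b +1153.846ms=3b
14) 6923.077ms=18b +1153.846ms=3b
15) 8076.923ms=21b +1153.846ms=3b
Σ=24b of 24 (156bpm 6/8) — PASS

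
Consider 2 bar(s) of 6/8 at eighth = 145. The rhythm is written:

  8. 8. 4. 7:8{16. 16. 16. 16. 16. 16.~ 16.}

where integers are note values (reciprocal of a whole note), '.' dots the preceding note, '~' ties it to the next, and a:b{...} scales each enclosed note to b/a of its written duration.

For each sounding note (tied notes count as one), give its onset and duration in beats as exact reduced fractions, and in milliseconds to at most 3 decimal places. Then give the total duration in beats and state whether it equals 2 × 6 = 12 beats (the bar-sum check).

1) 0.0ms=0b +620.69ms=3/2b
2) 620.69ms=3/2b +620.69ms=3/2b
3) 1241.379ms=3b +1241.379ms=3b
4) 2482.759ms=6b +354.68ms=6/7b
5) 2837.438ms=48/7b +354.68ms=6/7b
6) 3192.118ms=54/7b +354.68ms=6/7b
7) 3546.798ms=60/7b +354.68ms=6/7b
8) 3901.478ms=66/7b +354.68ms=6/7b
9) 4256.158ms=72/7b +709.36ms=12/7b
Σ=12b of 12 (145bpm 6/8) — PASS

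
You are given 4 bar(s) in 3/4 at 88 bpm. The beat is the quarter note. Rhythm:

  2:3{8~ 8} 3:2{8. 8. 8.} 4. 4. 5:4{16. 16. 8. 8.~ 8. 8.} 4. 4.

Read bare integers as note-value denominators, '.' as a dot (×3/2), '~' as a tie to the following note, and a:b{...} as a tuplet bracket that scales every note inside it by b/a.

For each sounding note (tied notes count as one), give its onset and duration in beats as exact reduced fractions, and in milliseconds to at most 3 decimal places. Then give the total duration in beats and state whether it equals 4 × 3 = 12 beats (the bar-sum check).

1) 0.0ms=0b +1022.727ms=3/2b
2) 1022.727ms=3/2b +340.909ms=1/2b
3) 1363.636ms=2b +340.909ms=1/2b
4) 1704.545ms=5/2b +340.909ms=1/2b
5) 2045.455ms=3b +1022.727ms=3/2b
6) 3068.182ms=9/2b +1022.727ms=3/2b
7) 4090.909ms=6b +204.545ms=3/10b
8) 4295.455ms=63/10b +204.545ms=3/10b
9) 4500.0ms=33/5b +409.091ms=3/5b
10) 4909.091ms=36/5b +818.182ms=6/5b
11) 5727.273ms=42/5b +409.091ms=3/5b
12) 6136.364ms=9b +1022.727ms=3/2b
13) 7159.091ms=21/2b +1022.727ms=3/2b
Σ=12b of 12 (88bpm 3/4) — PASS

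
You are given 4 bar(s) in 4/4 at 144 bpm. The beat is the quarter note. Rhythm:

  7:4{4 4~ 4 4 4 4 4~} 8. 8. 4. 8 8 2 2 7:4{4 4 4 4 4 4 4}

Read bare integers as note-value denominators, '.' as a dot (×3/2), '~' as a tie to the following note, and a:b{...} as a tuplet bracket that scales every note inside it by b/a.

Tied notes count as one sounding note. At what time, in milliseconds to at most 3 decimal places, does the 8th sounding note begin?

1. 0.0ms @ 0 + 238.095ms (4/7)
2. 238.095ms @ 4/7 + 476.19ms (8/7)
3. 714.286ms @ 12/7 + 238.095ms (4/7)
4. 952.381ms @ 16/7 + 238.095ms (4/7)
5. 1190.476ms @ 20/7 + 238.095ms (4/7)
6. 1428.571ms @ 24/7 + 550.595ms (37/28)
7. 1979.167ms @ 19/4 + 312.5ms (3/4)
8. 2291.667ms @ 11/2 + 625.0ms (3/2)
9. 2916.667ms @ 7 + 208.333ms (1/2)
10. 3125.0ms @ 15/2 + 208.333ms (1/2)
11. 3333.333ms @ 8 + 833.333ms (2)
12. 4166.667ms @ 10 + 833.333ms (2)
13. 5000.0ms @ 12 + 238.095ms (4/7)
14. 5238.095ms @ 88/7 + 238.095ms (4/7)
15. 5476.19ms @ 92/7 + 238.095ms (4/7)
16. 5714.286ms @ 96/7 + 238.095ms (4/7)
17. 5952.381ms @ 100/7 + 238.095ms (4/7)
18. 6190.476ms @ 104/7 + 238.095ms (4/7)
19. 6428.571ms @ 108/7 + 238.095ms (4/7)

note 8 onset = 11/2b = 2291.667ms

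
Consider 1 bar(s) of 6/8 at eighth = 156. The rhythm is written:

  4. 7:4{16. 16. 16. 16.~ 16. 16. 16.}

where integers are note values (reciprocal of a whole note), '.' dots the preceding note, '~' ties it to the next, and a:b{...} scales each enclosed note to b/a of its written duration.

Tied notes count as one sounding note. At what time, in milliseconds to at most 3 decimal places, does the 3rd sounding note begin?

note 3 onset = 24/7b = 1318.681ms

1. 0.0ms @ 0 + 1153.846ms (3)
2. 1153.846ms @ 3 + 164.835ms (3/7)
3. 1318.681ms @ 24/7 + 164.835ms (3/7)
4. 1483.516ms @ 27/7 + 164.835ms (3/7)
5. 1648.352ms @ 30/7 + 329.67ms (6/7)
6. 1978.022ms @ 36/7 + 164.835ms (3/7)
7. 2142.857ms @ 39/7 + 164.835ms (3/7)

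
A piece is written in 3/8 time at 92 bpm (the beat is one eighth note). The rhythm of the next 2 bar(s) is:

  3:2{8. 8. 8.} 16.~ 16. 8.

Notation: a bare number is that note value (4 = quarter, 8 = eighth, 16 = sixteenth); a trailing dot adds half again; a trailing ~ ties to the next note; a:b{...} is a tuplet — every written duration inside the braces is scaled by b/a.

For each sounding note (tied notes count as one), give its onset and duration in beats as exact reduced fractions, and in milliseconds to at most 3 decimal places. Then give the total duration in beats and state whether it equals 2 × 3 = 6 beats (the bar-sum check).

1) 0.0ms=0b +652.174ms=1b
2) 652.174ms=1b +652.174ms=1b
3) 1304.348ms=2b +652.174ms=1b
4) 1956.522ms=3b +978.261ms=3/2b
5) 2934.783ms=9/2b +978.261ms=3/2b
Σ=6b of 6 (92bpm 3/8) — PASS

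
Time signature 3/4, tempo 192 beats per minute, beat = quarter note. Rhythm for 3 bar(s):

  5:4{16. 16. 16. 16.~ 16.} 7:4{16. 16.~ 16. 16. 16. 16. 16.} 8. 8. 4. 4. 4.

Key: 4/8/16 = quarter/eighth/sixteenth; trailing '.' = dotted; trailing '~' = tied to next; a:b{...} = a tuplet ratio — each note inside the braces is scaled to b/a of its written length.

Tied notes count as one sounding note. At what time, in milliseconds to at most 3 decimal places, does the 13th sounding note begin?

1. 0.0ms @ 0 + 93.75ms (3/10)
2. 93.75ms @ 3/10 + 93.75ms (3/10)
3. 187.5ms @ 3/5 + 93.75ms (3/10)
4. 281.25ms @ 9/10 + 187.5ms (3/5)
5. 468.75ms @ 3/2 + 66.964ms (3/14)
6. 535.714ms @ 12/7 + 133.929ms (3/7)
7. 669.643ms @ 15/7 + 66.964ms (3/14)
8. 736.607ms @ 33/14 + 66.964ms (3/14)
9. 803.571ms @ 18/7 + 66.964ms (3/14)
10. 870.536ms @ 39/14 + 66.964ms (3/14)
11. 937.5ms @ 3 + 234.375ms (3/4)
12. 1171.875ms @ 15/4 + 234.375ms (3/4)
13. 1406.25ms @ 9/2 + 468.75ms (3/2)
14. 1875.0ms @ 6 + 468.75ms (3/2)
15. 2343.75ms @ 15/2 + 468.75ms (3/2)

note 13 onset = 9/2b = 1406.25ms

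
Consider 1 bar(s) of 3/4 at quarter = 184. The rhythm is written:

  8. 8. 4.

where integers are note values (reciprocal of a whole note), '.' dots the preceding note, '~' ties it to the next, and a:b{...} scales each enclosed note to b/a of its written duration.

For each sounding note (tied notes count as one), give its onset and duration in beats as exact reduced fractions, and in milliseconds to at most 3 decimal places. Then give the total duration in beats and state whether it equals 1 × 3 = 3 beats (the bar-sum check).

1) 0.0ms=0b +244.565ms=3/4b
2) 244.565ms=3/4b +244.565ms=3/4b
3) 489.13ms=3/2b +489.13ms=3/2b
Σ=3b of 3 (184bpm 3/4) — PASS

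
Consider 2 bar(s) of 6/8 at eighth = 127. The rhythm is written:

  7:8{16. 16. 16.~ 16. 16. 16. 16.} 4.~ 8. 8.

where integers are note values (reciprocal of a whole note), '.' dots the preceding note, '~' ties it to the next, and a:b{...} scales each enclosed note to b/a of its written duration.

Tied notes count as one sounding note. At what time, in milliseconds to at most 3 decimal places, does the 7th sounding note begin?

1. 0.0ms @ 0 + 404.949ms (6/7)
2. 404.949ms @ 6/7 + 404.949ms (6/7)
3. 809.899ms @ 12/7 + 809.899ms (12/7)
4. 1619.798ms @ 24/7 + 404.949ms (6/7)
5. 2024.747ms @ 30/7 + 404.949ms (6/7)
6. 2429.696ms @ 36/7 + 404.949ms (6/7)
7. 2834.646ms @ 6 + 2125.984ms (9/2)
8. 4960.63ms @ 21/2 + 708.661ms (3/2)

note 7 onset = 6b = 2834.646ms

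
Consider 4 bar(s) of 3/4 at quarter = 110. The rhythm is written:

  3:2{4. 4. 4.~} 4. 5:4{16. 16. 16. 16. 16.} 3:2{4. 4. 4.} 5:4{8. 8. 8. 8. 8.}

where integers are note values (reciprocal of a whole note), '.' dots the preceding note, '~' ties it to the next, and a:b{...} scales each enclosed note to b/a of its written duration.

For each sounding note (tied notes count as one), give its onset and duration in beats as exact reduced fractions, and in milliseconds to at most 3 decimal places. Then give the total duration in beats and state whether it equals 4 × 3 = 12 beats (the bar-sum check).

1) 0.0ms=0b +545.455ms=1b
2) 545.455ms=1b +545.455ms=1b
3) 1090.909ms=2b +1363.636ms=5/2b
4) 2454.545ms=9/2b +163.636ms=3/10b
5) 2618.182ms=24/5b +163.636ms=3/10b
6) 2781.818ms=51/10b +163.636ms=3/10b
7) 2945.455ms=27/5b +163.636ms=3/10b
8) 3109.091ms=57/10b +163.636ms=3/10b
9) 3272.727ms=6b +545.455ms=1b
10) 3818.182ms=7b +545.455ms=1b
11) 4363.636ms=8b +545.455ms=1b
12) 4909.091ms=9b +327.273ms=3/5b
13) 5236.364ms=48/5b +327.273ms=3/5b
14) 5563.636ms=51/5b +327.273ms=3/5b
15) 5890.909ms=54/5b +327.273ms=3/5b
16) 6218.182ms=57/5b +327.273ms=3/5b
Σ=12b of 12 (110bpm 3/4) — PASS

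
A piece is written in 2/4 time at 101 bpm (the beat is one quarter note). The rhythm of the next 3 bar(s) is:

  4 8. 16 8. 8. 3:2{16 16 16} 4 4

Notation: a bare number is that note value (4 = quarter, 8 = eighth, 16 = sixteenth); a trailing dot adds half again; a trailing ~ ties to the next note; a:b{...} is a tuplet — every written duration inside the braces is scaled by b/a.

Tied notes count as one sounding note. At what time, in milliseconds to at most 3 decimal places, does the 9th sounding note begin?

1. 0.0ms @ 0 + 594.059ms (1)
2. 594.059ms @ 1 + 445.545ms (3/4)
3. 1039.604ms @ 7/4 + 148.515ms (1/4)
4. 1188.119ms @ 2 + 445.545ms (3/4)
5. 1633.663ms @ 11/4 + 445.545ms (3/4)
6. 2079.208ms @ 7/2 + 99.01ms (1/6)
7. 2178.218ms @ 11/3 + 99.01ms (1/6)
8. 2277.228ms @ 23/6 + 99.01ms (1/6)
9. 2376.238ms @ 4 + 594.059ms (1)
10. 2970.297ms @ 5 + 594.059ms (1)

note 9 onset = 4b = 2376.238ms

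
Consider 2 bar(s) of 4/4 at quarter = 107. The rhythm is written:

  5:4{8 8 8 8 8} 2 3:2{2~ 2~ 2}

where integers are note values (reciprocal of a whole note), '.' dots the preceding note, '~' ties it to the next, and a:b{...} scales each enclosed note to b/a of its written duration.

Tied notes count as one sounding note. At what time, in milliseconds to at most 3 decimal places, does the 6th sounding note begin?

1. 0.0ms @ 0 + 224.299ms (2/5)
2. 224.299ms @ 2/5 + 224.299ms (2/5)
3. 448.598ms @ 4/5 + 224.299ms (2/5)
4. 672.897ms @ 6/5 + 224.299ms (2/5)
5. 897.196ms @ 8/5 + 224.299ms (2/5)
6. 1121.495ms @ 2 + 1121.495ms (2)
7. 2242.991ms @ 4 + 2242.991ms (4)

note 6 onset = 2b = 1121.495ms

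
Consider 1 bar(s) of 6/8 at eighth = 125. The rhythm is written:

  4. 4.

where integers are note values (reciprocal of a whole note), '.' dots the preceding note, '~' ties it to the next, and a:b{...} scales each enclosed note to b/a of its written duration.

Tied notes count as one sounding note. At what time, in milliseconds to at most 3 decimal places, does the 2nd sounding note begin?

note 2 onset = 3b = 1440.0ms

1. 0.0ms @ 0 + 1440.0ms (3)
2. 1440.0ms @ 3 + 1440.0ms (3)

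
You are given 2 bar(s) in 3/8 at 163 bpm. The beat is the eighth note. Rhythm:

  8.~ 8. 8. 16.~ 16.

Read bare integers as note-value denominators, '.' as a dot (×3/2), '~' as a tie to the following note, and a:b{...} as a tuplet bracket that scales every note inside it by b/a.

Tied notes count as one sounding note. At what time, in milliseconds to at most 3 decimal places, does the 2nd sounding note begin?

note 2 onset = 3b = 1104.294ms

1. 0.0ms @ 0 + 1104.294ms (3)
2. 1104.294ms @ 3 + 552.147ms (3/2)
3. 1656.442ms @ 9/2 + 552.147ms (3/2)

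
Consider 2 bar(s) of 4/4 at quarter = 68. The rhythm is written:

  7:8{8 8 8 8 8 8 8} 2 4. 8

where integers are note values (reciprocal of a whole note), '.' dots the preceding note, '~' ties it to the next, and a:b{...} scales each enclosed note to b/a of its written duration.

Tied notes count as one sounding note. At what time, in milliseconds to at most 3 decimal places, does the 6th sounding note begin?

note 6 onset = 20/7b = 2521.008ms

1. 0.0ms @ 0 + 504.202ms (4/7)
2. 504.202ms @ 4/7 + 504.202ms (4/7)
3. 1008.403ms @ 8/7 + 504.202ms (4/7)
4. 1512.605ms @ 12/7 + 504.202ms (4/7)
5. 2016.807ms @ 16/7 + 504.202ms (4/7)
6. 2521.008ms @ 20/7 + 504.202ms (4/7)
7. 3025.21ms @ 24/7 + 504.202ms (4/7)
8. 3529.412ms @ 4 + 1764.706ms (2)
9. 5294.118ms @ 6 + 1323.529ms (3/2)
10. 6617.647ms @ 15/2 + 441.176ms (1/2)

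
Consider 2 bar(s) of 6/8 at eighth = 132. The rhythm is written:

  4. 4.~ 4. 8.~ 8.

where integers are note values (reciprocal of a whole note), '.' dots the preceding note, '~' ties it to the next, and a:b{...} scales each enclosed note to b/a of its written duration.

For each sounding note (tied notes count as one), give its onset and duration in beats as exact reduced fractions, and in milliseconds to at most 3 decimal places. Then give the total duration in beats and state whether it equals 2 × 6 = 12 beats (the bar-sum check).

1) 0.0ms=0b +1363.636ms=3b
2) 1363.636ms=3b +2727.273ms=6b
3) 4090.909ms=9b +1363.636ms=3b
Σ=12b of 12 (132bpm 6/8) — PASS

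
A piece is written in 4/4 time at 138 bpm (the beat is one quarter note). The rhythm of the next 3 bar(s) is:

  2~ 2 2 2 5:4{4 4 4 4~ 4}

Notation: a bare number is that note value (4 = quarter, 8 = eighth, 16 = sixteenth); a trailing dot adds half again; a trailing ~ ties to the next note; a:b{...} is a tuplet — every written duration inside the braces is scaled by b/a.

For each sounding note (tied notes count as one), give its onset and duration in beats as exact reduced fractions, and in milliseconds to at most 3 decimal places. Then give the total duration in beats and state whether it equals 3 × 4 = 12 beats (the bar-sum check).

1) 0.0ms=0b +1739.13ms=4b
2) 1739.13ms=4b +869.565ms=2b
3) 2608.696ms=6b +869.565ms=2b
4) 3478.261ms=8b +347.826ms=4/5b
5) 3826.087ms=44/5b +347.826ms=4/5b
6) 4173.913ms=48/5b +347.826ms=4/5b
7) 4521.739ms=52/5b +695.652ms=8/5b
Σ=12b of 12 (138bpm 4/4) — PASS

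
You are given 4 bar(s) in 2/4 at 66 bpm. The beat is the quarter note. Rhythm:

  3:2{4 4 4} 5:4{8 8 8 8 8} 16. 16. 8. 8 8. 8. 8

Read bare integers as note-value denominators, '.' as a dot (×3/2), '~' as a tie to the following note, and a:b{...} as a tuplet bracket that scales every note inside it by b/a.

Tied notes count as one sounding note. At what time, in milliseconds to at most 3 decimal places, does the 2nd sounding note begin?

1. 0.0ms @ 0 + 606.061ms (2/3)
2. 606.061ms @ 2/3 + 606.061ms (2/3)
3. 1212.121ms @ 4/3 + 606.061ms (2/3)
4. 1818.182ms @ 2 + 363.636ms (2/5)
5. 2181.818ms @ 12/5 + 363.636ms (2/5)
6. 2545.455ms @ 14/5 + 363.636ms (2/5)
7. 2909.091ms @ 16/5 + 363.636ms (2/5)
8. 3272.727ms @ 18/5 + 363.636ms (2/5)
9. 3636.364ms @ 4 + 340.909ms (3/8)
10. 3977.273ms @ 35/8 + 340.909ms (3/8)
11. 4318.182ms @ 19/4 + 681.818ms (3/4)
12. 5000.0ms @ 11/2 + 454.545ms (1/2)
13. 5454.545ms @ 6 + 681.818ms (3/4)
14. 6136.364ms @ 27/4 + 681.818ms (3/4)
15. 6818.182ms @ 15/2 + 454.545ms (1/2)

note 2 onset = 2/3b = 606.061ms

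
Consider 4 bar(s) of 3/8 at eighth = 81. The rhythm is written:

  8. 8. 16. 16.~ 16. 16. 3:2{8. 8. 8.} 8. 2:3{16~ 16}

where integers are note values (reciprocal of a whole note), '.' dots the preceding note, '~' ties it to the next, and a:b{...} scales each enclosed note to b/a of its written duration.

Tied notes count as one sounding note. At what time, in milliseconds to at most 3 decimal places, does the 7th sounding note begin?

1. 0.0ms @ 0 + 1111.111ms (3/2)
2. 1111.111ms @ 3/2 + 1111.111ms (3/2)
3. 2222.222ms @ 3 + 555.556ms (3/4)
4. 2777.778ms @ 15/4 + 1111.111ms (3/2)
5. 3888.889ms @ 21/4 + 555.556ms (3/4)
6. 4444.444ms @ 6 + 740.741ms (1)
7. 5185.185ms @ 7 + 740.741ms (1)
8. 5925.926ms @ 8 + 740.741ms (1)
9. 6666.667ms @ 9 + 1111.111ms (3/2)
10. 7777.778ms @ 21/2 + 1111.111ms (3/2)

note 7 onset = 7b = 5185.185ms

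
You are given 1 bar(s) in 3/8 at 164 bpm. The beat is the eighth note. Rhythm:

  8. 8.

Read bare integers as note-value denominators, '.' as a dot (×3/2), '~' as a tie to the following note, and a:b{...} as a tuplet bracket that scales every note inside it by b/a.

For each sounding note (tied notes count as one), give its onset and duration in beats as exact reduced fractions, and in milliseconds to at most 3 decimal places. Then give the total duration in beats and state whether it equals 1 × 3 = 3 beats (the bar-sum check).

1) 0.0ms=0b +548.78ms=3/2b
2) 548.78ms=3/2b +548.78ms=3/2b
Σ=3b of 3 (164bpm 3/8) — PASS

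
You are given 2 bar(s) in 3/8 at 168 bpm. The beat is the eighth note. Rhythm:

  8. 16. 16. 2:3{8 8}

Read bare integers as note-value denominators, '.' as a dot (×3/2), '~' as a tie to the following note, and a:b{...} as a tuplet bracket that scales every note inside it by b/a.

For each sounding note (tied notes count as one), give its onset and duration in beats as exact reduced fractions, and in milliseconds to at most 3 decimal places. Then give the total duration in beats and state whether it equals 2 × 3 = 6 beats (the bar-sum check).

1) 0.0ms=0b +535.714ms=3/2b
2) 535.714ms=3/2b +267.857ms=3/4b
3) 803.571ms=9/4b +267.857ms=3/4b
4) 1071.429ms=3b +535.714ms=3/2b
5) 1607.143ms=9/2b +535.714ms=3/2b
Σ=6b of 6 (168bpm 3/8) — PASS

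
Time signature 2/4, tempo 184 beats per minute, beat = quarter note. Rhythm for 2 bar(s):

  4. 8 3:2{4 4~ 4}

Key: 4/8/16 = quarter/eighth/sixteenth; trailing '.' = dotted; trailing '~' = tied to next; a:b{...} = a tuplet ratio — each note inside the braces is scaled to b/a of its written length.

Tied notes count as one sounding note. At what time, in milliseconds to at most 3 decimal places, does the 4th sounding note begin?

1. 0.0ms @ 0 + 489.13ms (3/2)
2. 489.13ms @ 3/2 + 163.043ms (1/2)
3. 652.174ms @ 2 + 217.391ms (2/3)
4. 869.565ms @ 8/3 + 434.783ms (4/3)

note 4 onset = 8/3b = 869.565ms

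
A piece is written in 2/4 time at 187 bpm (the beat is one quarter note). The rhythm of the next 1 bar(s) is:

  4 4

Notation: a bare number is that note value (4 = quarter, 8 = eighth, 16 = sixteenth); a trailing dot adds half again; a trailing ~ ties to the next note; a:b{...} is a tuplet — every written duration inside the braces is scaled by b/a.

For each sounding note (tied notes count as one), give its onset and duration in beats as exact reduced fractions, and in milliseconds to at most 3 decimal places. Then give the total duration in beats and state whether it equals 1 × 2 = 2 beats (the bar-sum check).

1) 0.0ms=0b +320.856ms=1b
2) 320.856ms=1b +320.856ms=1b
Σ=2b of 2 (187bpm 2/4) — PASS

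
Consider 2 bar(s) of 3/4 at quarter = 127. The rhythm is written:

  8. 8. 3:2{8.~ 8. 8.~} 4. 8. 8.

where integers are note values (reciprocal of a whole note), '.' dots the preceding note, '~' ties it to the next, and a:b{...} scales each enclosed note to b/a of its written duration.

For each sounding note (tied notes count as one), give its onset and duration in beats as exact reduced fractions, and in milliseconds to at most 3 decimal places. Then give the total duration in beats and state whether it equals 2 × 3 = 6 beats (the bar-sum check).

1) 0.0ms=0b +354.331ms=3/4b
2) 354.331ms=3/4b +354.331ms=3/4b
3) 708.661ms=3/2b +472.441ms=1b
4) 1181.102ms=5/2b +944.882ms=2b
5) 2125.984ms=9/2b +354.331ms=3/4b
6) 2480.315ms=21/4b +354.331ms=3/4b
Σ=6b of 6 (127bpm 3/4) — PASS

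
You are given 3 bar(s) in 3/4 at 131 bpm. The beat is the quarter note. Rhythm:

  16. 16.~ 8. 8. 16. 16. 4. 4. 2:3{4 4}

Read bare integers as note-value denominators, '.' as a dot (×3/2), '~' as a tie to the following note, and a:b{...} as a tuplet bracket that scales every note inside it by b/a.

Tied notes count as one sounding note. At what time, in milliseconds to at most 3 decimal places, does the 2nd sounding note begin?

note 2 onset = 3/8b = 171.756ms

1. 0.0ms @ 0 + 171.756ms (3/8)
2. 171.756ms @ 3/8 + 515.267ms (9/8)
3. 687.023ms @ 3/2 + 343.511ms (3/4)
4. 1030.534ms @ 9/4 + 171.756ms (3/8)
5. 1202.29ms @ 21/8 + 171.756ms (3/8)
6. 1374.046ms @ 3 + 687.023ms (3/2)
7. 2061.069ms @ 9/2 + 687.023ms (3/2)
8. 2748.092ms @ 6 + 687.023ms (3/2)
9. 3435.115ms @ 15/2 + 687.023ms (3/2)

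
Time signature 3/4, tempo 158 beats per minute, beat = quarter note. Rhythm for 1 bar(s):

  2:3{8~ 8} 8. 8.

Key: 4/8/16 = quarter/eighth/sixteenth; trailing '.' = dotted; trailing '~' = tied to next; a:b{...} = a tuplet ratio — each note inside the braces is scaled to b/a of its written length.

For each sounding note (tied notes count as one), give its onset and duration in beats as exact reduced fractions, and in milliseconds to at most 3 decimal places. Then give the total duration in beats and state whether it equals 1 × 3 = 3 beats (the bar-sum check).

1) 0.0ms=0b +569.62ms=3/2b
2) 569.62ms=3/2b +284.81ms=3/4b
3) 854.43ms=9/4b +284.81ms=3/4b
Σ=3b of 3 (158bpm 3/4) — PASS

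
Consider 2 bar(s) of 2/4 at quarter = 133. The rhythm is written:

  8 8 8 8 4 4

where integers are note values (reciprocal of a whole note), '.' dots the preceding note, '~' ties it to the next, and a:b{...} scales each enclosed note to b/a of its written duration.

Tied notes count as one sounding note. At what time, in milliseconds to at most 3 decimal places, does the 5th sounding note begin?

1. 0.0ms @ 0 + 225.564ms (1/2)
2. 225.564ms @ 1/2 + 225.564ms (1/2)
3. 451.128ms @ 1 + 225.564ms (1/2)
4. 676.692ms @ 3/2 + 225.564ms (1/2)
5. 902.256ms @ 2 + 451.128ms (1)
6. 1353.383ms @ 3 + 451.128ms (1)

note 5 onset = 2b = 902.256ms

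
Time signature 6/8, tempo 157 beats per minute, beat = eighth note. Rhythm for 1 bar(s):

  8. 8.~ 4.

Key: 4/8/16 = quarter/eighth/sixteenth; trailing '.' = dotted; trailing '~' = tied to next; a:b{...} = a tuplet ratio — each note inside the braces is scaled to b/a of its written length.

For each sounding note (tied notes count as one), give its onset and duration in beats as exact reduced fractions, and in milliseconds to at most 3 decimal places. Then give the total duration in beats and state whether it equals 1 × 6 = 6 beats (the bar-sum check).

1) 0.0ms=0b +573.248ms=3/2b
2) 573.248ms=3/2b +1719.745ms=9/2b
Σ=6b of 6 (157bpm 6/8) — PASS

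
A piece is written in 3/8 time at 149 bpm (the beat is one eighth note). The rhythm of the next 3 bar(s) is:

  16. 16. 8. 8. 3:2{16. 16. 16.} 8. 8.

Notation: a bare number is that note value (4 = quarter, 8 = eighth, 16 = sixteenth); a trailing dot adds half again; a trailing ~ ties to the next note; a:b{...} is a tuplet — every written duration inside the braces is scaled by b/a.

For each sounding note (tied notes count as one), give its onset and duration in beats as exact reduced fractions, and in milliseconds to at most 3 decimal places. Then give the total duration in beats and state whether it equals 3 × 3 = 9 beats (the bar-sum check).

1) 0.0ms=0b +302.013ms=3/4b
2) 302.013ms=3/4b +302.013ms=3/4b
3) 604.027ms=3/2b +604.027ms=3/2b
4) 1208.054ms=3b +604.027ms=3/2b
5) 1812.081ms=9/2b +201.342ms=1/2b
6) 2013.423ms=5b +201.342ms=1/2b
7) 2214.765ms=11/2b +201.342ms=1/2b
8) 2416.107ms=6b +604.027ms=3/2b
9) 3020.134ms=15/2b +604.027ms=3/2b
Σ=9b of 9 (149bpm 3/8) — PASS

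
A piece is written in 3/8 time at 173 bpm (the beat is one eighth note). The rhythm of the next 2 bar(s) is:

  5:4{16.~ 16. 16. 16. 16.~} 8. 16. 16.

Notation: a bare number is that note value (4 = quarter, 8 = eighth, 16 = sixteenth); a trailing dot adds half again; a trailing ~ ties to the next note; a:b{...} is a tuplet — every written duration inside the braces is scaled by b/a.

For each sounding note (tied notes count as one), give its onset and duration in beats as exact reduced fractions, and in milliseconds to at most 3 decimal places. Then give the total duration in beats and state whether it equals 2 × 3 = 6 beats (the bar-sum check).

1) 0.0ms=0b +416.185ms=6/5b
2) 416.185ms=6/5b +208.092ms=3/5b
3) 624.277ms=9/5b +208.092ms=3/5b
4) 832.37ms=12/5b +728.324ms=21/10b
5) 1560.694ms=9/2b +260.116ms=3/4b
6) 1820.809ms=21/4b +260.116ms=3/4b
Σ=6b of 6 (173bpm 3/8) — PASS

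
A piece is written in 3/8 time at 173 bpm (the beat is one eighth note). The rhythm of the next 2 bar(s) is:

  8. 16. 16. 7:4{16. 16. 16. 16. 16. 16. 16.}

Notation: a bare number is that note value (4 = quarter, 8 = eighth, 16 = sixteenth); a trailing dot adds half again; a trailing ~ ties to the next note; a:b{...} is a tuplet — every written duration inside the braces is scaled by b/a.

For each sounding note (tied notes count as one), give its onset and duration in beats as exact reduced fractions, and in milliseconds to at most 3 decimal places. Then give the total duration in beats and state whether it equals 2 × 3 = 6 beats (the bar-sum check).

1) 0.0ms=0b +520.231ms=3/2b
2) 520.231ms=3/2b +260.116ms=3/4b
3) 780.347ms=9/4b +260.116ms=3/4b
4) 1040.462ms=3b +148.637ms=3/7b
5) 1189.1ms=24/7b +148.637ms=3/7b
6) 1337.737ms=27/7b +148.637ms=3/7b
7) 1486.375ms=30/7b +148.637ms=3/7b
8) 1635.012ms=33/7b +148.637ms=3/7b
9) 1783.65ms=36/7b +148.637ms=3/7b
10) 1932.287ms=39/7b +148.637ms=3/7b
Σ=6b of 6 (173bpm 3/8) — PASS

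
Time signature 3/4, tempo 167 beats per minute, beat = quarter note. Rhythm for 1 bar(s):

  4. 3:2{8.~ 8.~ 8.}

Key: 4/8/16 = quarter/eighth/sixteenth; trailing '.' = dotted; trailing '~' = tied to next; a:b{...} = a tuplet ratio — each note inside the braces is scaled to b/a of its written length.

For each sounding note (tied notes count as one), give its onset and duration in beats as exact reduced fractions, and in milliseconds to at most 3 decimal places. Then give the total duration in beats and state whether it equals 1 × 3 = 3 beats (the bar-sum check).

1) 0.0ms=0b +538.922ms=3/2b
2) 538.922ms=3/2b +538.922ms=3/2b
Σ=3b of 3 (167bpm 3/4) — PASS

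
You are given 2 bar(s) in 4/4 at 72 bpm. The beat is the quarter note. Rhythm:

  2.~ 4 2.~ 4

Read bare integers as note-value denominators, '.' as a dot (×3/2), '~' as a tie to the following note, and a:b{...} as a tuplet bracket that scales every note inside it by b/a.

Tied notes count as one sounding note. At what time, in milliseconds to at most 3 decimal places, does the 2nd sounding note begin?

note 2 onset = 4b = 3333.333ms

1. 0.0ms @ 0 + 3333.333ms (4)
2. 3333.333ms @ 4 + 3333.333ms (4)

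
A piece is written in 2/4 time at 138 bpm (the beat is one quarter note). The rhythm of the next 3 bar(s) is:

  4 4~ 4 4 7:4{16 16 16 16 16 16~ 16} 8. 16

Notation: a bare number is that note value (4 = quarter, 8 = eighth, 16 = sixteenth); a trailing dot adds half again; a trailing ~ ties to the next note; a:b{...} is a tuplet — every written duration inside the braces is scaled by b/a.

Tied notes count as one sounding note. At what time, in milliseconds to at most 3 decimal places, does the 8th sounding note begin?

note 8 onset = 32/7b = 1987.578ms

1. 0.0ms @ 0 + 434.783ms (1)
2. 434.783ms @ 1 + 869.565ms (2)
3. 1304.348ms @ 3 + 434.783ms (1)
4. 1739.13ms @ 4 + 62.112ms (1/7)
5. 1801.242ms @ 29/7 + 62.112ms (1/7)
6. 1863.354ms @ 30/7 + 62.112ms (1/7)
7. 1925.466ms @ 31/7 + 62.112ms (1/7)
8. 1987.578ms @ 32/7 + 62.112ms (1/7)
9. 2049.689ms @ 33/7 + 124.224ms (2/7)
10. 2173.913ms @ 5 + 326.087ms (3/4)
11. 2500.0ms @ 23/4 + 108.696ms (1/4)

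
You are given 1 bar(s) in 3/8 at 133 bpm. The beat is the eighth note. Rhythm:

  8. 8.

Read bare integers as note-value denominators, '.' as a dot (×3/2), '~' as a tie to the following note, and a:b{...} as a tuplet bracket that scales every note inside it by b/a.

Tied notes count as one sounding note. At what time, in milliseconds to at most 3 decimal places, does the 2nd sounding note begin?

1. 0.0ms @ 0 + 676.692ms (3/2)
2. 676.692ms @ 3/2 + 676.692ms (3/2)

note 2 onset = 3/2b = 676.692ms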